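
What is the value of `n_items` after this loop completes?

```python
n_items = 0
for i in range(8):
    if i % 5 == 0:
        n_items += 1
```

Count numbers divisible by 5 in range(8)
`n_items` takes the values: 0 → 1 → 2

Answer: 2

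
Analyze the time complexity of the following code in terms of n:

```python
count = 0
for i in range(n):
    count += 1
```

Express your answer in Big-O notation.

Each loop level contributes: n. Multiplying the contributions gives O(n).

Answer: O(n)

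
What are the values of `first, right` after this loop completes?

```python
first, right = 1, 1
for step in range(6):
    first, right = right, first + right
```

Fibonacci: after 6 iterations
`first, right` takes the values: (1, 1) → (1, 2) → (2, 3) → (3, 5) → (5, 8) → (8, 13) → (13, 21)

Answer: 13, 21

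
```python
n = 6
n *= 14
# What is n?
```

Trace:
`n = 6` → n = 6
`n *= 14` → n = 84
So n = 84

Answer: 84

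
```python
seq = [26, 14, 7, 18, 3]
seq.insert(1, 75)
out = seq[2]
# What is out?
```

Trace:
`seq = [26, 14, 7, 18, 3]` → seq = [26, 14, 7, 18, 3]
`seq.insert(1, 75)` → seq = [26, 75, 14, 7, 18, 3]
`out = seq[2]` → out = 14
So out = 14

Answer: 14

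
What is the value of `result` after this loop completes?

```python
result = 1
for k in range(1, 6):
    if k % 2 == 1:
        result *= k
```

Product of odd numbers 1 to 5
`result` takes the values: 1 → 3 → 15

Answer: 15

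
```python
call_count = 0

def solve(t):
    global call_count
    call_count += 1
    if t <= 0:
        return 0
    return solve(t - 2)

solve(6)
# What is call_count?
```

Linear recursion stepping by 2: 4 calls from t=6 down to ≤0.

Answer: 4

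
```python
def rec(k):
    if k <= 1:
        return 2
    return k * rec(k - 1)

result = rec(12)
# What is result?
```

rec(12) = 12 * 11 * 10 * 9 * 8 * 7 * 6 * 5 * 4 * 3 * 2 * 2 = 958003200

Answer: 958003200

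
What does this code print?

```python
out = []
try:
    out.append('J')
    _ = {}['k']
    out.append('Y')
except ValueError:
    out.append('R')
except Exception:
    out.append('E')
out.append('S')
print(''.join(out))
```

Execution trace: 'J' (try body) → 'E' (except Exception) → 'S' (after the try/except). Output: JES

Answer: JES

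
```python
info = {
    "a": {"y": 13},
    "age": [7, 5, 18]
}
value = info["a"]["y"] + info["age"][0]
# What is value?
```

Trace:
`info = { ...` → info = {'a': {'y': 13}, 'age': [7, 5, 18]}
`value = info["a"]["y"] + info["age"][0]` → value = 20
So value = 20

Answer: 20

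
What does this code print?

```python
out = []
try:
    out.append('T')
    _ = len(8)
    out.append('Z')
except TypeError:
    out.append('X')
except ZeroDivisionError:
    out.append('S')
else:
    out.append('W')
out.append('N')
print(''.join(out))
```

Execution trace: 'T' (try body) → 'X' (except TypeError) → 'N' (after the try/except). Output: TXN

Answer: TXN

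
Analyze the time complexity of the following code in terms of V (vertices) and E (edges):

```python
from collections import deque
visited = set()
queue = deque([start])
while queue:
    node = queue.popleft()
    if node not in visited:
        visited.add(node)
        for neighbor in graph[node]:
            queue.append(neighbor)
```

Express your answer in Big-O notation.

This is Breadth-first search on a graph. Time complexity: O(V + E).

Answer: O(V + E)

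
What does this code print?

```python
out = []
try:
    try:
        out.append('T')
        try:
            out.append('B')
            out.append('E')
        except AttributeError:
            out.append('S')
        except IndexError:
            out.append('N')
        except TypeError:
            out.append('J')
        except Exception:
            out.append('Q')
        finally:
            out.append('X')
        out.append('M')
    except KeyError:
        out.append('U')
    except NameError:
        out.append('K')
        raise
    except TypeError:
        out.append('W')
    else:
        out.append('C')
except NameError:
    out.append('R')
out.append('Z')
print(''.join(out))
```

Execution trace: 'T' (try body) → 'B' (inner try body) → 'E' (inner try body, no exception) → 'X' (inner finally) → 'M' (try body, no exception) → 'C' (else) → 'Z' (after the try/except). Output: TBEXMCZ

Answer: TBEXMCZ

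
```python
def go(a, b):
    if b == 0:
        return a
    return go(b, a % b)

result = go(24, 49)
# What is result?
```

go(24, 49) -> go(49, 24) -> go(24, 1) -> go(1, 0) -> 1

Answer: 1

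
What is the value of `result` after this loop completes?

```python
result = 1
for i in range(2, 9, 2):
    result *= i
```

Product of even numbers 2 to 8
`result` takes the values: 1 → 2 → 8 → 48 → 384

Answer: 384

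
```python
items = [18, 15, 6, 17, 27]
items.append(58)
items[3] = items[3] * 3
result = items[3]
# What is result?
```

Trace:
`items = [18, 15, 6, 17, 27]` → items = [18, 15, 6, 17, 27]
`items.append(58)` → items = [18, 15, 6, 17, 27, 58]
`items[3] = items[3] * 3` → items = [18, 15, 6, 51, 27, 58]
`result = items[3]` → result = 51
So result = 51

Answer: 51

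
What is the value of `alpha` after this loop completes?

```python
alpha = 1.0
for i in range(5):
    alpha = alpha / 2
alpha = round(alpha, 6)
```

Halving LR 5 times: 1 / 2^5
`alpha` takes the values: 1.0 → 0.5 → 0.25 → 0.125 → 0.0625 → 0.03125

Answer: 0.03125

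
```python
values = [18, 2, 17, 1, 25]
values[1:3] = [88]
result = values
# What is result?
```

Trace:
`values = [18, 2, 17, 1, 25]` → values = [18, 2, 17, 1, 25]
`values[1:3] = [88]` → values = [18, 88, 1, 25]
`result = values` → result = [18, 88, 1, 25]
So result = [18, 88, 1, 25]

Answer: [18, 88, 1, 25]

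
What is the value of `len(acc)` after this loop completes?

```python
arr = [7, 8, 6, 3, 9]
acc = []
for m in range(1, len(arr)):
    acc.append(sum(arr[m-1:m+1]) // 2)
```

Number of 2-element averages
`acc` takes the values: [] → [7] → [7, 7] → [7, 7, 4] → [7, 7, 4, 6]
So `len(acc)` = 4

Answer: 4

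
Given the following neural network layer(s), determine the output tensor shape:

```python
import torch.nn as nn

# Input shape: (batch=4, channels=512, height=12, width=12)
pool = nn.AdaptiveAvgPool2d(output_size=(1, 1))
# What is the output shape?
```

Input: (4, 512, 12, 12) -> Output: (4, 512, 1, 1)

Answer: (4, 512, 1, 1)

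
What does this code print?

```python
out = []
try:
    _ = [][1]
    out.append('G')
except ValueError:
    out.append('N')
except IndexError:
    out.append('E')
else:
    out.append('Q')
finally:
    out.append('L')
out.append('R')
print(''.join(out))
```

Execution trace: 'E' (except IndexError) → 'L' (finally) → 'R' (after the try/except). Output: ELR

Answer: ELR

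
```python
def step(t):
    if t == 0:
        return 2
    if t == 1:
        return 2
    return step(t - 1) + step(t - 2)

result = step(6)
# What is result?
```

Build up from base cases: step(0)=2, step(1)=2, step(2)=4, step(3)=6, step(4)=10, step(5)=16, step(6)=26

Answer: 26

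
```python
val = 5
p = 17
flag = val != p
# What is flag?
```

Trace:
`val = 5` → val = 5
`p = 17` → p = 17
`flag = val != p` → flag = True
So flag = True

Answer: True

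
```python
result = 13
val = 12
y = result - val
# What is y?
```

Trace:
`result = 13` → result = 13
`val = 12` → val = 12
`y = result - val` → y = 1
So y = 1

Answer: 1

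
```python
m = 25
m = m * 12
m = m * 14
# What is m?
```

Trace:
`m = 25` → m = 25
`m = m * 12` → m = 300
`m = m * 14` → m = 4200
So m = 4200

Answer: 4200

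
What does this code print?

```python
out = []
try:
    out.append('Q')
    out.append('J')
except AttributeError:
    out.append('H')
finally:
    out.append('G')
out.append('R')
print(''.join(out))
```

Execution trace: 'Q' (try body) → 'J' (try body, no exception) → 'G' (finally) → 'R' (after the try/except). Output: QJGR

Answer: QJGR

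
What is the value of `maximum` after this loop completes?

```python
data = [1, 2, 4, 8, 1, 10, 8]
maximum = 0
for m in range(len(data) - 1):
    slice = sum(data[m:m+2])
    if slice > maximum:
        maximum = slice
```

Max sum of 2-element window in [1, 2, 4, 8, 1, 10, 8]
`maximum` takes the values: 0 → 3 → 6 → 12 → 18

Answer: 18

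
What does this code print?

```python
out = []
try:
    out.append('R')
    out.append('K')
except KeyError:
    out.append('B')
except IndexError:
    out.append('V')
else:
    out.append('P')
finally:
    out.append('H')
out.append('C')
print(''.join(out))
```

Execution trace: 'R' (try body) → 'K' (try body, no exception) → 'P' (else) → 'H' (finally) → 'C' (after the try/except). Output: RKPHC

Answer: RKPHC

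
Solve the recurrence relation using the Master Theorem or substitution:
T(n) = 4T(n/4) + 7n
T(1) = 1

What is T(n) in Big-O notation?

By Master Theorem: a=4, b=4, f(n)=7n. Since log_4(4) = 1 and f(n) = Θ(n^1), Case 2 applies. T(n) = O(n log n).

Answer: O(n log n)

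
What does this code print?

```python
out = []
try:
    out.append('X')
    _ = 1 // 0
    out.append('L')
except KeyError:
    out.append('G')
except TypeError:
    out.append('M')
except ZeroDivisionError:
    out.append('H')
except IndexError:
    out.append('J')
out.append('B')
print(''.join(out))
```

Execution trace: 'X' (try body) → 'H' (except ZeroDivisionError) → 'B' (after the try/except). Output: XHB

Answer: XHB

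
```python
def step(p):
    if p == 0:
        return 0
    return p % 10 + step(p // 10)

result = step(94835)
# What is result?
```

Sum of digits of 94835: 5 + 3 + 8 + 4 + 9 = 29

Answer: 29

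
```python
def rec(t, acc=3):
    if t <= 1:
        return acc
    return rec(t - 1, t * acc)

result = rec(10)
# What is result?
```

Accumulator trace (n, acc): (10, 3) -> (9, 30) -> (8, 270) -> (7, 2160) -> (6, 15120) -> (5, 90720) -> (4, 453600) -> (3, 1814400) -> (2, 5443200) -> (1, 10886400) -> return 10886400

Answer: 10886400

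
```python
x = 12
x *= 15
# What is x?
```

Trace:
`x = 12` → x = 12
`x *= 15` → x = 180
So x = 180

Answer: 180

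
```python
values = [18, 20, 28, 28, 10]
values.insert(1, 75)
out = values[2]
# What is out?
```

Trace:
`values = [18, 20, 28, 28, 10]` → values = [18, 20, 28, 28, 10]
`values.insert(1, 75)` → values = [18, 75, 20, 28, 28, 10]
`out = values[2]` → out = 20
So out = 20

Answer: 20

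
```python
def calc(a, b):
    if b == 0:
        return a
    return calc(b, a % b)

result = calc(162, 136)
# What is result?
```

calc(162, 136) -> calc(136, 26) -> calc(26, 6) -> calc(6, 2) -> calc(2, 0) -> 2

Answer: 2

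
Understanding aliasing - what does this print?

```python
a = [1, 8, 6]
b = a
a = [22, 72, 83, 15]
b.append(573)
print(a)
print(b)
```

Key concept: rebinding vs mutation: a is rebound to a new list, b still points at the original.
Step by step:
`a = [1, 8, 6]` → a = [1, 8, 6]
`b = a` → b = [1, 8, 6] (same object as a)
`a = [22, 72, 83, 15]` → a = [22, 72, 83, 15]
`b.append(573)` → b = [1, 8, 6, 573]
`print(a)` → prints [22, 72, 83, 15]
`print(b)` → prints [1, 8, 6, 573]

Answer:
[22, 72, 83, 15]
[1, 8, 6, 573]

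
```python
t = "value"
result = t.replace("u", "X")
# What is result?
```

Trace:
`t = "value"` → t = 'value'
`result = t.replace("u", "X")` → result = 'valXe'
So result = 'valXe'

Answer: 'valXe'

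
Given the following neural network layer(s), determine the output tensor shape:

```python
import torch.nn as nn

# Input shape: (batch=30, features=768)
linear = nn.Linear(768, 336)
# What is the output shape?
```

Input: (30, 768) -> Output: (30, 336)

Answer: (30, 336)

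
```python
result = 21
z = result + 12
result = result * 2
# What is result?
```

Trace:
`result = 21` → result = 21
`z = result + 12` → z = 33
`result = result * 2` → result = 42
So result = 42

Answer: 42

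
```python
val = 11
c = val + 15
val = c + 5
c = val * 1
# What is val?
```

Trace:
`val = 11` → val = 11
`c = val + 15` → c = 26
`val = c + 5` → val = 31
`c = val * 1` → c = 31
So val = 31

Answer: 31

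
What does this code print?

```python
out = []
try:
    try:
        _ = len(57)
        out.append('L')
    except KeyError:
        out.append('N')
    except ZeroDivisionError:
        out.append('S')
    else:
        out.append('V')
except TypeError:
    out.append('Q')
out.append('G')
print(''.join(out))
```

Execution trace: 'Q' (outer except TypeError) → 'G' (after the try/except). Output: QG

Answer: QG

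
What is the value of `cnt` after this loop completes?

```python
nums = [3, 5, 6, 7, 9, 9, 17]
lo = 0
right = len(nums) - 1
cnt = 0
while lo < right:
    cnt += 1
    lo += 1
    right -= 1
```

Iterations until pointers meet (list length 7)
`cnt` takes the values: 0 → 1 → 2 → 3

Answer: 3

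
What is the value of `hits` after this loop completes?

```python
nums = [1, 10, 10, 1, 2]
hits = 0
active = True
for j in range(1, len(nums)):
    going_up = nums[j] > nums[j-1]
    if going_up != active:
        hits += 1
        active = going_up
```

Count direction changes in [1, 10, 10, 1, 2]
`hits` takes the values: 0 → 1 → 2

Answer: 2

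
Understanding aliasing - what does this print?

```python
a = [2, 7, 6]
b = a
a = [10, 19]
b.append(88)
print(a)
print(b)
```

Key concept: rebinding vs mutation: a is rebound to a new list, b still points at the original.
Step by step:
`a = [2, 7, 6]` → a = [2, 7, 6]
`b = a` → b = [2, 7, 6] (same object as a)
`a = [10, 19]` → a = [10, 19]
`b.append(88)` → b = [2, 7, 6, 88]
`print(a)` → prints [10, 19]
`print(b)` → prints [2, 7, 6, 88]

Answer:
[10, 19]
[2, 7, 6, 88]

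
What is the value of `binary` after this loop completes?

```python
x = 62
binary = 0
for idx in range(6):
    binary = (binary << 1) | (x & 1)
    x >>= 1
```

Reverse lowest 6 bits of 62
`binary` takes the values: 0 → 1 → 3 → 7 → 15 → 31

Answer: 31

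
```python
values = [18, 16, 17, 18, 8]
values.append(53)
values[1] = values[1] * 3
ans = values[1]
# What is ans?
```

Trace:
`values = [18, 16, 17, 18, 8]` → values = [18, 16, 17, 18, 8]
`values.append(53)` → values = [18, 16, 17, 18, 8, 53]
`values[1] = values[1] * 3` → values = [18, 48, 17, 18, 8, 53]
`ans = values[1]` → ans = 48
So ans = 48

Answer: 48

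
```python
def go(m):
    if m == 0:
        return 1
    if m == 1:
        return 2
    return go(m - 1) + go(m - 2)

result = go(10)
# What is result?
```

Build up from base cases: go(0)=1, go(1)=2, go(2)=3, go(3)=5, go(4)=8, go(5)=13, go(6)=21, ..., go(10)=144

Answer: 144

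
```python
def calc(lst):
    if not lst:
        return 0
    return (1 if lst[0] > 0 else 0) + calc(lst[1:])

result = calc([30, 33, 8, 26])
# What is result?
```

Count of positive elements in [30, 33, 8, 26] = 4

Answer: 4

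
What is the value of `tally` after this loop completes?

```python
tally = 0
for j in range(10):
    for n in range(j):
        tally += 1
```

Triangle number: 0+1+2+...+9
`tally` takes the values: 0 → 1 → 2 → 3 → 4 → 5 → 6 → 7 → 8 → 9 → 10 → 11 → 12 → 13 → 14 → 15 → 16 → 17 → 18 → 19 → 20 → 21 → 22 → 23 → 24 → 25 → 26 → 27 → 28 → 29 → … → 41 → 42 → 43 → 44 → 45

Answer: 45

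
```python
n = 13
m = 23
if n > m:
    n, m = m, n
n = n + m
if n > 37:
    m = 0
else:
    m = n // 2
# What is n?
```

Trace:
`n = 13` → n = 13
`m = 23` → m = 23
`if n > m: ...` → n > m is False → no variable changes
`n = n + m` → n = 36
`if n > 37: ...` → n > 37 is False, take else branch → m = 18
So n = 36

Answer: 36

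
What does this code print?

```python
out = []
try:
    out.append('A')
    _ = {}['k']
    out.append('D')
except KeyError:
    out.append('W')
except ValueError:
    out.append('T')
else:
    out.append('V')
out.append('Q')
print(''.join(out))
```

Execution trace: 'A' (try body) → 'W' (except KeyError) → 'Q' (after the try/except). Output: AWQ

Answer: AWQ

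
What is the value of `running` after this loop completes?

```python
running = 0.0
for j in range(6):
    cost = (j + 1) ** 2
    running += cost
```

Sum of squared losses 1² + 2² + ... + 6²
`running` takes the values: 0.0 → 1.0 → 5.0 → 14.0 → 30.0 → 55.0 → 91.0

Answer: 91.0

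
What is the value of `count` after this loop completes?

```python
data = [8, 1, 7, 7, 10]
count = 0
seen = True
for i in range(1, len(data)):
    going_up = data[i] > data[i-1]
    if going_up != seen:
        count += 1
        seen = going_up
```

Count direction changes in [8, 1, 7, 7, 10]
`count` takes the values: 0 → 1 → 2 → 3 → 4

Answer: 4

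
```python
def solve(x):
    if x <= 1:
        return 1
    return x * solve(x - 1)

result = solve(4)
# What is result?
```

solve(4) = 4 * 3 * 2 * 1 = 24

Answer: 24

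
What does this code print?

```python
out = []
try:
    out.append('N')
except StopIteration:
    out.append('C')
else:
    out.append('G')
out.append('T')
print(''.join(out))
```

Execution trace: 'N' (try body, no exception) → 'G' (else) → 'T' (after the try/except). Output: NGT

Answer: NGT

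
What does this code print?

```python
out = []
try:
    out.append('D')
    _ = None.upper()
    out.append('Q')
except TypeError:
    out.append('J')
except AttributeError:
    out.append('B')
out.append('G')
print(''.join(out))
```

Execution trace: 'D' (try body) → 'B' (except AttributeError) → 'G' (after the try/except). Output: DBG

Answer: DBG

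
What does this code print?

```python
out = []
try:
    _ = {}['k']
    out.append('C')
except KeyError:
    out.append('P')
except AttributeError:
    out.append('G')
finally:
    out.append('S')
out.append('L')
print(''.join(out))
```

Execution trace: 'P' (except KeyError) → 'S' (finally) → 'L' (after the try/except). Output: PSL

Answer: PSL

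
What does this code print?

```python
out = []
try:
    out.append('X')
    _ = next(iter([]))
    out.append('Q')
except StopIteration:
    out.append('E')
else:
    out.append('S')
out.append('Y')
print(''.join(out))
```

Execution trace: 'X' (try body) → 'E' (except StopIteration) → 'Y' (after the try/except). Output: XEY

Answer: XEY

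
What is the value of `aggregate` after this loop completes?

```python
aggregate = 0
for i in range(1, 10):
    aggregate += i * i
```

Sum of squares 1² to 9² = 285
`aggregate` takes the values: 0 → 1 → 5 → 14 → 30 → 55 → 91 → 140 → 204 → 285

Answer: 285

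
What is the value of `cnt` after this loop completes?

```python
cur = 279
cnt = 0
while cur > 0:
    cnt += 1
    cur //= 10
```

Count digits by repeated division by 10
`cnt` takes the values: 0 → 1 → 2 → 3

Answer: 3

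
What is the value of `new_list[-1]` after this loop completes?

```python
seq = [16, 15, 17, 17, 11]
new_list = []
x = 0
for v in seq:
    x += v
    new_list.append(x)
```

Cumulative sum ends at 76
`new_list` takes the values: [] → [16] → [16, 31] → [16, 31, 48] → [16, 31, 48, 65] → [16, 31, 48, 65, 76]
So `new_list[-1]` = 76

Answer: 76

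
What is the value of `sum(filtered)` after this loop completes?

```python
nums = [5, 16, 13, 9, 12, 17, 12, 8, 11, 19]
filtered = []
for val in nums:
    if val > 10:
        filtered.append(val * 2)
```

Sum of doubled values > 10
`filtered` takes the values: [] → [32] → [32, 26] → [32, 26, 24] → [32, 26, 24, 34] → [32, 26, 24, 34, 24] → [32, 26, 24, 34, 24, 22] → [32, 26, 24, 34, 24, 22, 38]
So `sum(filtered)` = 200

Answer: 200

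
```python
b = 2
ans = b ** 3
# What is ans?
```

Trace:
`b = 2` → b = 2
`ans = b ** 3` → ans = 8
So ans = 8

Answer: 8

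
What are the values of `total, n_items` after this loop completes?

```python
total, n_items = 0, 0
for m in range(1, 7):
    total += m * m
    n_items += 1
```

Sum of squares and count
`total, n_items` takes the values: (0, 0) → (1, 0) → (1, 1) → (5, 1) → (5, 2) → (14, 2) → (14, 3) → (30, 3) → (30, 4) → (55, 4) → (55, 5) → (91, 5) → (91, 6)

Answer: 91, 6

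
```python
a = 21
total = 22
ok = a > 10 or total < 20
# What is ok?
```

Trace:
`a = 21` → a = 21
`total = 22` → total = 22
`ok = a > 10 or total < 20` → ok = True
So ok = True

Answer: True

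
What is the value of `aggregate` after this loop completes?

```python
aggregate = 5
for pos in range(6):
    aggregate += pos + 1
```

Start at 5, add 1 to 6 = 26
`aggregate` takes the values: 5 → 6 → 8 → 11 → 15 → 20 → 26

Answer: 26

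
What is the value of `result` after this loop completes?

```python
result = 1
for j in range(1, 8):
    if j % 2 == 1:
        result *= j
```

Product of odd numbers 1 to 7
`result` takes the values: 1 → 3 → 15 → 105

Answer: 105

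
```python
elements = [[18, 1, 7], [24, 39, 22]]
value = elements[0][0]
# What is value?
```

Trace:
`elements = [[18, 1, 7], [24, 39, 22]]` → elements = [[18, 1, 7], [24, 39, 22]]
`value = elements[0][0]` → value = 18
So value = 18

Answer: 18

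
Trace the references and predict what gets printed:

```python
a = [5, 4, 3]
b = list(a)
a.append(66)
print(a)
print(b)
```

Key concept: list() constructor creates copy.
Step by step:
`a = [5, 4, 3]` → a = [5, 4, 3]
`b = list(a)` → b = [5, 4, 3]
`a.append(66)` → a = [5, 4, 3, 66]
`print(a)` → prints [5, 4, 3, 66]
`print(b)` → prints [5, 4, 3]

Answer:
[5, 4, 3, 66]
[5, 4, 3]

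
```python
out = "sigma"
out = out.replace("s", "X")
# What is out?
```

Trace:
`out = "sigma"` → out = 'sigma'
`out = out.replace("s", "X")` → out = 'Xigma'
So out = 'Xigma'

Answer: 'Xigma'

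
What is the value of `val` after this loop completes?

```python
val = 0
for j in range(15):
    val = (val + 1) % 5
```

Increment mod 5, 15 times = 0
`val` takes the values: 0 → 1 → 2 → 3 → 4 → 0 → 1 → 2 → 3 → 4 → 0 → 1 → 2 → 3 → 4 → 0

Answer: 0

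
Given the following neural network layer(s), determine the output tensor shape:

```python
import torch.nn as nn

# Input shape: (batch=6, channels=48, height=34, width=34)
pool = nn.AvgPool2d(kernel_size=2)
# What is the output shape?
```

Input: (6, 48, 34, 34) -> Output: (6, 48, 17, 17)

Answer: (6, 48, 17, 17)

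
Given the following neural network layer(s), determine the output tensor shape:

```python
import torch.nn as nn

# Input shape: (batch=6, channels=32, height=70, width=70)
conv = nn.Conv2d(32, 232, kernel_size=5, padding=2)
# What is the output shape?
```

Input: (6, 32, 70, 70) -> Output: (6, 232, 70, 70)

Answer: (6, 232, 70, 70)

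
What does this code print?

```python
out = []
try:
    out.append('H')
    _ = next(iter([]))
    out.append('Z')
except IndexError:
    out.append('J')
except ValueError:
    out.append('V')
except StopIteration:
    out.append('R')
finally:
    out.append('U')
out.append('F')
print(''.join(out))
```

Execution trace: 'H' (try body) → 'R' (except StopIteration) → 'U' (finally) → 'F' (after the try/except). Output: HRUF

Answer: HRUF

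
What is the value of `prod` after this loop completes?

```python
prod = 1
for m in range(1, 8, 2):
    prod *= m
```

Product of 1, 3, 5, ... up to 7
`prod` takes the values: 1 → 3 → 15 → 105

Answer: 105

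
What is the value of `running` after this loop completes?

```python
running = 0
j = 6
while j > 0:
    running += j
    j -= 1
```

Sum 6 down to 1
`running` takes the values: 0 → 6 → 11 → 15 → 18 → 20 → 21

Answer: 21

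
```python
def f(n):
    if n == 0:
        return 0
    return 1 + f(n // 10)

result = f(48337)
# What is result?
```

Count of digits of 48337: 5

Answer: 5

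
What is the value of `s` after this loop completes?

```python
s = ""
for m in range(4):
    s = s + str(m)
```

Concatenate digits 0 to 3
`s` takes the values: "" → "0" → "01" → "012" → "0123"

Answer: "0123"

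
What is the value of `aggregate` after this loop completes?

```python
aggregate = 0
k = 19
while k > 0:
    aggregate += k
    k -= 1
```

Sum 19 down to 1
`aggregate` takes the values: 0 → 19 → 37 → 54 → 70 → 85 → 99 → 112 → 124 → 135 → 145 → 154 → 162 → 169 → 175 → 180 → 184 → 187 → 189 → 190

Answer: 190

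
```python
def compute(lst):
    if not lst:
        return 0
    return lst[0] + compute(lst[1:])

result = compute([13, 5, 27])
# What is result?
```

13 + 5 + 27 + 0 = 45

Answer: 45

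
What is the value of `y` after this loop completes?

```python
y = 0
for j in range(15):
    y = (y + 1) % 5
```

Increment mod 5, 15 times = 0
`y` takes the values: 0 → 1 → 2 → 3 → 4 → 0 → 1 → 2 → 3 → 4 → 0 → 1 → 2 → 3 → 4 → 0

Answer: 0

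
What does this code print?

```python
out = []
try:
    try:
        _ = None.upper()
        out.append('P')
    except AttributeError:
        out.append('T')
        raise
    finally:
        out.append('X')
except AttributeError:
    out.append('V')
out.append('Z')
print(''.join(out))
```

Execution trace: 'T' (inner except AttributeError) → 'X' (inner finally) → 'V' (outer except AttributeError) → 'Z' (after the try/except). Output: TXVZ

Answer: TXVZ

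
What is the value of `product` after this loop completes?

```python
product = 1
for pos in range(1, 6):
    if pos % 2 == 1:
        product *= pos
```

Product of odd numbers 1 to 5
`product` takes the values: 1 → 3 → 15

Answer: 15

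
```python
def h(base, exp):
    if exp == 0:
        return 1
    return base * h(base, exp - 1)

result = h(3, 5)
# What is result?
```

h(3, 5) = 3 * 3 * 3 * 3 * 3 = 243

Answer: 243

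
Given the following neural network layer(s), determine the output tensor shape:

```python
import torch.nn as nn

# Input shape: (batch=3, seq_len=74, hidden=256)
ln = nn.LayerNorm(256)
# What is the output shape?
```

Input: (3, 74, 256) -> Output: (3, 74, 256)

Answer: (3, 74, 256)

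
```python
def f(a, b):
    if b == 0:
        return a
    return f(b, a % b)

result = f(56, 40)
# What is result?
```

f(56, 40) -> f(40, 16) -> f(16, 8) -> f(8, 0) -> 8

Answer: 8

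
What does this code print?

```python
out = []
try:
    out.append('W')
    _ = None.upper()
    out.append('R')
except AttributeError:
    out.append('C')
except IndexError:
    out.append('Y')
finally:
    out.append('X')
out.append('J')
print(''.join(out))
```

Execution trace: 'W' (try body) → 'C' (except AttributeError) → 'X' (finally) → 'J' (after the try/except). Output: WCXJ

Answer: WCXJ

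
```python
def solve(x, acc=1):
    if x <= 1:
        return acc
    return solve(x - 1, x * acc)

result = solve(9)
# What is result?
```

Accumulator trace (n, acc): (9, 1) -> (8, 9) -> (7, 72) -> (6, 504) -> (5, 3024) -> (4, 15120) -> (3, 60480) -> (2, 181440) -> (1, 362880) -> return 362880

Answer: 362880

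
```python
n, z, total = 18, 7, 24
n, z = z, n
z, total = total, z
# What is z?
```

Trace:
`n, z, total = 18, 7, 24` → n = 18; z = 7; total = 24
`n, z = z, n` → n = 7; z = 18
`z, total = total, z` → z = 24; total = 18
So z = 24

Answer: 24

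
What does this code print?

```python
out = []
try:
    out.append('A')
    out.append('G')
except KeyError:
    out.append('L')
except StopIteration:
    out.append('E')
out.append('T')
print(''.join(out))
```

Execution trace: 'A' (try body) → 'G' (try body, no exception) → 'T' (after the try/except). Output: AGT

Answer: AGT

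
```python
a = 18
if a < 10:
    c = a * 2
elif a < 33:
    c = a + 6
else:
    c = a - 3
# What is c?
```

Trace:
`a = 18` → a = 18
`if a < 10: ...` → a < 10 is False, a < 33 is True → c = 24
So c = 24

Answer: 24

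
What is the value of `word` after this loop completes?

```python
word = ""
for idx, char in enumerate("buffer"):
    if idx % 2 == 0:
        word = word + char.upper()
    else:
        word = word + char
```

Uppercase even positions in 'buffer'
`word` takes the values: "" → "B" → "Bu" → "BuF" → "BuFf" → "BuFfE" → "BuFfEr"

Answer: "BuFfEr"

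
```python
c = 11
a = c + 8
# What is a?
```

Trace:
`c = 11` → c = 11
`a = c + 8` → a = 19
So a = 19

Answer: 19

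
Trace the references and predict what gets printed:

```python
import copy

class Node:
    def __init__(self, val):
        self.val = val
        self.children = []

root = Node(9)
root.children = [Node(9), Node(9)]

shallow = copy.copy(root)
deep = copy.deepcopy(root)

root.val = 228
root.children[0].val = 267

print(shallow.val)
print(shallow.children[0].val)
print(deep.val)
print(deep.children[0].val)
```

Key concept: deep copy with custom objects.
Step by step:
`root = Node(9)` → root = Node(val=9, children=[])
`root.children = [Node(9), Node(9)]` → root = Node(val=9, children=[Node(val=9, children=[]), Node(val=9, children=[])])
`shallow = copy.copy(root)` → shallow = Node(val=9, children=[Node(val=9, children=[]), Node(val=9, children=[])])
`deep = copy.deepcopy(root)` → deep = Node(val=9, children=[Node(val=9, children=[]), Node(val=9, children=[])])
`root.val = 228` → root = Node(val=228, children=[Node(val=9, children=[]), Node(val=9, children=[])])
`root.children[0].val = 267` → root = Node(val=228, children=[Node(val=267, children=[]), Node(val=9, children=[])]); shallow = Node(val=9, children=[Node(val=267, children=[]), Node(val=9, children=[])])
`print(shallow.val)` → prints 9
`print(shallow.children[0].val)` → prints 267
`print(deep.val)` → prints 9
`print(deep.children[0].val)` → prints 9

Answer:
9
267
9
9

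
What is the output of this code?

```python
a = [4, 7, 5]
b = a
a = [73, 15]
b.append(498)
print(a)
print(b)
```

Key concept: rebinding vs mutation: a is rebound to a new list, b still points at the original.
Step by step:
`a = [4, 7, 5]` → a = [4, 7, 5]
`b = a` → b = [4, 7, 5] (same object as a)
`a = [73, 15]` → a = [73, 15]
`b.append(498)` → b = [4, 7, 5, 498]
`print(a)` → prints [73, 15]
`print(b)` → prints [4, 7, 5, 498]

Answer:
[73, 15]
[4, 7, 5, 498]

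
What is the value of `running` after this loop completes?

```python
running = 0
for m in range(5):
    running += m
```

Sum of 0 to 4 = 10
`running` takes the values: 0 → 1 → 3 → 6 → 10

Answer: 10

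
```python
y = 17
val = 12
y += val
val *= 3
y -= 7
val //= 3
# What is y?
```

Trace:
`y = 17` → y = 17
`val = 12` → val = 12
`y += val` → y = 29
`val *= 3` → val = 36
`y -= 7` → y = 22
`val //= 3` → val = 12
So y = 22

Answer: 22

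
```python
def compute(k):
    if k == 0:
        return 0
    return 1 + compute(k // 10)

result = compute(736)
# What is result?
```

Count of digits of 736: 3

Answer: 3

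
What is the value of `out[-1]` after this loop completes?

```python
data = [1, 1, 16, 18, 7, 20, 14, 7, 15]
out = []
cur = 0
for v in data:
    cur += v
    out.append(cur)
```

Cumulative sum ends at 99
`out` takes the values: [] → [1] → [1, 2] → [1, 2, 18] → [1, 2, 18, 36] → [1, 2, 18, 36, 43] → [1, 2, 18, 36, 43, 63] → [1, 2, 18, 36, 43, 63, 77] → [1, 2, 18, 36, 43, 63, 77, 84] → [1, 2, 18, 36, 43, 63, 77, 84, 99]
So `out[-1]` = 99

Answer: 99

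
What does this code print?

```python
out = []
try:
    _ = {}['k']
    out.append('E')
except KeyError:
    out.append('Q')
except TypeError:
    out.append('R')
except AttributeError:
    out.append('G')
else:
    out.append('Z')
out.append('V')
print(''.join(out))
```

Execution trace: 'Q' (except KeyError) → 'V' (after the try/except). Output: QV

Answer: QV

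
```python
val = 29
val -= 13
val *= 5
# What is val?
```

Trace:
`val = 29` → val = 29
`val -= 13` → val = 16
`val *= 5` → val = 80
So val = 80

Answer: 80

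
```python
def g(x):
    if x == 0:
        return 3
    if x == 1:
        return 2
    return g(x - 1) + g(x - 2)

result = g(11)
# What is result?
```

Build up from base cases: g(0)=3, g(1)=2, g(2)=5, g(3)=7, g(4)=12, g(5)=19, g(6)=31, ..., g(11)=343

Answer: 343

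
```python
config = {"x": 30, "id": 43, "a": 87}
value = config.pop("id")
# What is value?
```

Trace:
`config = {"x": 30, "id": 43, "a": 87}` → config = {'x': 30, 'id': 43, 'a': 87}
`value = config.pop("id")` → config = {'x': 30, 'a': 87}; value = 43
So value = 43

Answer: 43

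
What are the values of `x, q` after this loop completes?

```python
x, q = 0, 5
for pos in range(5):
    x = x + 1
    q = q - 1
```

x goes 0→5, q goes 5→0
`x, q` takes the values: (0, 5) → (1, 5) → (1, 4) → (2, 4) → (2, 3) → (3, 3) → (3, 2) → (4, 2) → (4, 1) → (5, 1) → (5, 0)

Answer: 5, 0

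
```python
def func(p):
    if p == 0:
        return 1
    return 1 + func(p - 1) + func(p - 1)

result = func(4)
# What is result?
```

func(p) = 1 + 2·func(p-1), func(0)=1. Closed form: (1+1)·2^4 - 1 = 31.

Answer: 31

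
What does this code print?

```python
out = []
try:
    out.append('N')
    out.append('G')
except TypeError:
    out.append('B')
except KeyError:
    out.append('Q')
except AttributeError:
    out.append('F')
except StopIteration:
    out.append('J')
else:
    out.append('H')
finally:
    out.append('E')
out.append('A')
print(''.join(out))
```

Execution trace: 'N' (try body) → 'G' (try body, no exception) → 'H' (else) → 'E' (finally) → 'A' (after the try/except). Output: NGHEA

Answer: NGHEA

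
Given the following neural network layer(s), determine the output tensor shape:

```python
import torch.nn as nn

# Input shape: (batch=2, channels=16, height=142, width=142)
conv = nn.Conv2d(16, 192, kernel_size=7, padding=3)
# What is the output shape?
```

Input: (2, 16, 142, 142) -> Output: (2, 192, 142, 142)

Answer: (2, 192, 142, 142)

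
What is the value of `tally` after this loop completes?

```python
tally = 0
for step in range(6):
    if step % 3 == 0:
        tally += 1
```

Count numbers divisible by 3 in range(6)
`tally` takes the values: 0 → 1 → 2

Answer: 2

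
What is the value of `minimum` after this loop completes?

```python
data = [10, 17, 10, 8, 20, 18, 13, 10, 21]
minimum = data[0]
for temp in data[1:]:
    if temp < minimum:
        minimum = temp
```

Minimum of [10, 17, 10, 8, 20, 18, 13, 10, 21]
`minimum` takes the values: 10 → 8

Answer: 8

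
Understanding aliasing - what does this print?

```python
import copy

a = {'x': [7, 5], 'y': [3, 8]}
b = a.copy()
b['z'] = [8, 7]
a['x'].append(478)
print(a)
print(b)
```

Key concept: shallow copy of dict with mutable values.
Step by step:
`a = {'x': [7, 5], 'y': [3, 8]}` → a = {'x': [7, 5], 'y': [3, 8]}
`b = a.copy()` → b = {'x': [7, 5], 'y': [3, 8]}
`b['z'] = [8, 7]` → b = {'x': [7, 5], 'y': [3, 8], 'z': [8, 7]}
`a['x'].append(478)` → a = {'x': [7, 5, 478], 'y': [3, 8]}; b = {'x': [7, 5, 478], 'y': [3, 8], 'z': [8, 7]}
`print(a)` → prints {'x': [7, 5, 478], 'y': [3, 8]}
`print(b)` → prints {'x': [7, 5, 478], 'y': [3, 8], 'z': [8, 7]}

Answer:
{'x': [7, 5, 478], 'y': [3, 8]}
{'x': [7, 5, 478], 'y': [3, 8], 'z': [8, 7]}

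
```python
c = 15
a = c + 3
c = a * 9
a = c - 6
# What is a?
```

Trace:
`c = 15` → c = 15
`a = c + 3` → a = 18
`c = a * 9` → c = 162
`a = c - 6` → a = 156
So a = 156

Answer: 156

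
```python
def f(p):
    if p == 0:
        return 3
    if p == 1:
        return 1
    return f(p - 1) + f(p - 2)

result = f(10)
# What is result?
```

Build up from base cases: f(0)=3, f(1)=1, f(2)=4, f(3)=5, f(4)=9, f(5)=14, f(6)=23, ..., f(10)=157

Answer: 157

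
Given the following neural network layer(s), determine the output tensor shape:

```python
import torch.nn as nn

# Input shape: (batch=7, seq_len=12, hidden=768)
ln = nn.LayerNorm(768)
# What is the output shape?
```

Input: (7, 12, 768) -> Output: (7, 12, 768)

Answer: (7, 12, 768)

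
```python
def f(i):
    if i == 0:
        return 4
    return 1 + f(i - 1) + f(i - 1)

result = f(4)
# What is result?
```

f(i) = 1 + 2·f(i-1), f(0)=4. Closed form: (4+1)·2^4 - 1 = 79.

Answer: 79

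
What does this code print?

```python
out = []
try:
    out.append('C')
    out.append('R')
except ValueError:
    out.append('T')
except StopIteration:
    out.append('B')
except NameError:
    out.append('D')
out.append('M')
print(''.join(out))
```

Execution trace: 'C' (try body) → 'R' (try body, no exception) → 'M' (after the try/except). Output: CRM

Answer: CRM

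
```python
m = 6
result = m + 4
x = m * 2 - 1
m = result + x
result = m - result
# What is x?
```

Trace:
`m = 6` → m = 6
`result = m + 4` → result = 10
`x = m * 2 - 1` → x = 11
`m = result + x` → m = 21
`result = m - result` → result = 11
So x = 11

Answer: 11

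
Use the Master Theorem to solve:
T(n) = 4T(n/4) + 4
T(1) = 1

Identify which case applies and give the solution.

a=4, b=4, f(n)=4. log_4(4) = 1. Since c=0 < 1, Case 1 applies: T(n) = Θ(n^log_b(a)) = O(n).

Answer: O(n) - Case 1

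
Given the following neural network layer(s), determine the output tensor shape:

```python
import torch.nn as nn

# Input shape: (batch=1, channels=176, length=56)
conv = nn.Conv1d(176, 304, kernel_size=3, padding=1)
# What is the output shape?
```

Input: (1, 176, 56) -> Output: (1, 304, 56)

Answer: (1, 304, 56)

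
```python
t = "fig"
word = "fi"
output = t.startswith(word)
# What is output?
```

Trace:
`t = "fig"` → t = 'fig'
`word = "fi"` → word = 'fi'
`output = t.startswith(word)` → output = True
So output = True

Answer: True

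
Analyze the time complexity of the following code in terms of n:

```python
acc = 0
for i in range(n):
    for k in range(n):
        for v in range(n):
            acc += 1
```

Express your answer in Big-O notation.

Each loop level contributes: n × n × n. Multiplying the contributions gives O(n^3).

Answer: O(n^3)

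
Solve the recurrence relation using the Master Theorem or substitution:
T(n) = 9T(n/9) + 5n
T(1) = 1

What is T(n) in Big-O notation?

By Master Theorem: a=9, b=9, f(n)=5n. Since log_9(9) = 1 and f(n) = Θ(n^1), Case 2 applies. T(n) = O(n log n).

Answer: O(n log n)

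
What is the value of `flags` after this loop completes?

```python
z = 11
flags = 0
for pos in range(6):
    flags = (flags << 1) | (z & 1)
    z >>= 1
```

Reverse lowest 6 bits of 11
`flags` takes the values: 0 → 1 → 3 → 6 → 13 → 26 → 52

Answer: 52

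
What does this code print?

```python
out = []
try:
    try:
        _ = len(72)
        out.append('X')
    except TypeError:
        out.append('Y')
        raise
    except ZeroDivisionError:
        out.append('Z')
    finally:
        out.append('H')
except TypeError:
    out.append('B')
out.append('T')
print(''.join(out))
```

Execution trace: 'Y' (inner except TypeError) → 'H' (inner finally) → 'B' (outer except TypeError) → 'T' (after the try/except). Output: YHBT

Answer: YHBT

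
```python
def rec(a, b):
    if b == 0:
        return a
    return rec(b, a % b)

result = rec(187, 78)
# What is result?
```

rec(187, 78) -> rec(78, 31) -> rec(31, 16) -> rec(16, 15) -> rec(15, 1) -> rec(1, 0) -> 1

Answer: 1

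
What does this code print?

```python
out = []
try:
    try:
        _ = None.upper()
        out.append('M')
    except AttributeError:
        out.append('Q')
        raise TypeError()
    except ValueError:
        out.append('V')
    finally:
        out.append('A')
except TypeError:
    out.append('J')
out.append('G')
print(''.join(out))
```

Execution trace: 'Q' (except AttributeError) → 'A' (finally) → 'J' (outer except TypeError) → 'G' (after the try/except). Output: QAJG

Answer: QAJG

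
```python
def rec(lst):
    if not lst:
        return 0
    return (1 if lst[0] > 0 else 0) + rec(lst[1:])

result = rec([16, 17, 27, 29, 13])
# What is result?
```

Count of positive elements in [16, 17, 27, 29, 13] = 5

Answer: 5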